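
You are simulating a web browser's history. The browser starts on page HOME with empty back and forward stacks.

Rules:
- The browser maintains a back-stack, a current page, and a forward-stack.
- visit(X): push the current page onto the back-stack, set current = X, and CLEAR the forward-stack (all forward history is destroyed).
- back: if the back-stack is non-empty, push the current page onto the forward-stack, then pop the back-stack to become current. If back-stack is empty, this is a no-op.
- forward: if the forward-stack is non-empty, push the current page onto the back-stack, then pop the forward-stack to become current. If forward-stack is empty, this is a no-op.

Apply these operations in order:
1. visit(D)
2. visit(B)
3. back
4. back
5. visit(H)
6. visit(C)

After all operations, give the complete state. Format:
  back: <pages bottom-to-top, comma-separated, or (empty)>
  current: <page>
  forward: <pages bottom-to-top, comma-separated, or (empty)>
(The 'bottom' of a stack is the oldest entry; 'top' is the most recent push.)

Answer: back: HOME,H
current: C
forward: (empty)

Derivation:
After 1 (visit(D)): cur=D back=1 fwd=0
After 2 (visit(B)): cur=B back=2 fwd=0
After 3 (back): cur=D back=1 fwd=1
After 4 (back): cur=HOME back=0 fwd=2
After 5 (visit(H)): cur=H back=1 fwd=0
After 6 (visit(C)): cur=C back=2 fwd=0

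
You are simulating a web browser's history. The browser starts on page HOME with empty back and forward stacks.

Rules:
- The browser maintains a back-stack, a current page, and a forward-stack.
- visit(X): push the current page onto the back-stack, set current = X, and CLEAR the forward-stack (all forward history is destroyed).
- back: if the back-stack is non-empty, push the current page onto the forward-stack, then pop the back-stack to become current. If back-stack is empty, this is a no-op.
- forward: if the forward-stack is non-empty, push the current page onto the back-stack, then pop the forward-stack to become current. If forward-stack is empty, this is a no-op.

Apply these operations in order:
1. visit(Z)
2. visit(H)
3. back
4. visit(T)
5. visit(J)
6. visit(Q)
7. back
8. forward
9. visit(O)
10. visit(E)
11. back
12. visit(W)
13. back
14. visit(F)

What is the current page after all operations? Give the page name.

After 1 (visit(Z)): cur=Z back=1 fwd=0
After 2 (visit(H)): cur=H back=2 fwd=0
After 3 (back): cur=Z back=1 fwd=1
After 4 (visit(T)): cur=T back=2 fwd=0
After 5 (visit(J)): cur=J back=3 fwd=0
After 6 (visit(Q)): cur=Q back=4 fwd=0
After 7 (back): cur=J back=3 fwd=1
After 8 (forward): cur=Q back=4 fwd=0
After 9 (visit(O)): cur=O back=5 fwd=0
After 10 (visit(E)): cur=E back=6 fwd=0
After 11 (back): cur=O back=5 fwd=1
After 12 (visit(W)): cur=W back=6 fwd=0
After 13 (back): cur=O back=5 fwd=1
After 14 (visit(F)): cur=F back=6 fwd=0

Answer: F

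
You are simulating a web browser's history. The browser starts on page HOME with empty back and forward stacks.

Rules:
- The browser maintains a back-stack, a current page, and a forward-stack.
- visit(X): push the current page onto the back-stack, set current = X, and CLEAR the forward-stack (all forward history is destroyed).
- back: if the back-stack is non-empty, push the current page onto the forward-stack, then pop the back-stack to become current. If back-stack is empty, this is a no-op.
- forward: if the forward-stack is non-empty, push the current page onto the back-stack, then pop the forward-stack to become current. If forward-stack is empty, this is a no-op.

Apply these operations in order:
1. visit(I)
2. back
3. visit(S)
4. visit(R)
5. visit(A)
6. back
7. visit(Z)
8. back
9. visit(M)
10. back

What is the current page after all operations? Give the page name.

Answer: R

Derivation:
After 1 (visit(I)): cur=I back=1 fwd=0
After 2 (back): cur=HOME back=0 fwd=1
After 3 (visit(S)): cur=S back=1 fwd=0
After 4 (visit(R)): cur=R back=2 fwd=0
After 5 (visit(A)): cur=A back=3 fwd=0
After 6 (back): cur=R back=2 fwd=1
After 7 (visit(Z)): cur=Z back=3 fwd=0
After 8 (back): cur=R back=2 fwd=1
After 9 (visit(M)): cur=M back=3 fwd=0
After 10 (back): cur=R back=2 fwd=1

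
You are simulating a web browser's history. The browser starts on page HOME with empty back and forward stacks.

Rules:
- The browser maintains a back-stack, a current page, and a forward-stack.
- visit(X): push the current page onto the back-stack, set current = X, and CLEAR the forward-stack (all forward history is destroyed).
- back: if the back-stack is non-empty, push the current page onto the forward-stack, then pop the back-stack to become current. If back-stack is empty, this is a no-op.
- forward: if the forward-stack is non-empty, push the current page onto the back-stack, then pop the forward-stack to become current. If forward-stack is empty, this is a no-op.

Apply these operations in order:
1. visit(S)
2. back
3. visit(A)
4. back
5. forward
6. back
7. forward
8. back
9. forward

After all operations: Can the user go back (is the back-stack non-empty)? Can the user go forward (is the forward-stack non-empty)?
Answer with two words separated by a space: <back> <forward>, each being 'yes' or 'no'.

After 1 (visit(S)): cur=S back=1 fwd=0
After 2 (back): cur=HOME back=0 fwd=1
After 3 (visit(A)): cur=A back=1 fwd=0
After 4 (back): cur=HOME back=0 fwd=1
After 5 (forward): cur=A back=1 fwd=0
After 6 (back): cur=HOME back=0 fwd=1
After 7 (forward): cur=A back=1 fwd=0
After 8 (back): cur=HOME back=0 fwd=1
After 9 (forward): cur=A back=1 fwd=0

Answer: yes no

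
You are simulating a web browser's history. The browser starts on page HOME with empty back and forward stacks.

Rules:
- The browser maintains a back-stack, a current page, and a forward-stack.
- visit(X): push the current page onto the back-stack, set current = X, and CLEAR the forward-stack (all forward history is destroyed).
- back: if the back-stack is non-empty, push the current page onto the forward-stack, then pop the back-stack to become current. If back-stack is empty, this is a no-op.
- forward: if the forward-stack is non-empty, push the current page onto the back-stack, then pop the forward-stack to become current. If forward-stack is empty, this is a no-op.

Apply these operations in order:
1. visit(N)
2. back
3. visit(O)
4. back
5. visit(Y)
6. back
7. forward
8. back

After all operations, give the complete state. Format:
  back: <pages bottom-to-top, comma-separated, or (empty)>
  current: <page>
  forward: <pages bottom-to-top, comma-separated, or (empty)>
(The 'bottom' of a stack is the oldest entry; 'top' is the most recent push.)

After 1 (visit(N)): cur=N back=1 fwd=0
After 2 (back): cur=HOME back=0 fwd=1
After 3 (visit(O)): cur=O back=1 fwd=0
After 4 (back): cur=HOME back=0 fwd=1
After 5 (visit(Y)): cur=Y back=1 fwd=0
After 6 (back): cur=HOME back=0 fwd=1
After 7 (forward): cur=Y back=1 fwd=0
After 8 (back): cur=HOME back=0 fwd=1

Answer: back: (empty)
current: HOME
forward: Y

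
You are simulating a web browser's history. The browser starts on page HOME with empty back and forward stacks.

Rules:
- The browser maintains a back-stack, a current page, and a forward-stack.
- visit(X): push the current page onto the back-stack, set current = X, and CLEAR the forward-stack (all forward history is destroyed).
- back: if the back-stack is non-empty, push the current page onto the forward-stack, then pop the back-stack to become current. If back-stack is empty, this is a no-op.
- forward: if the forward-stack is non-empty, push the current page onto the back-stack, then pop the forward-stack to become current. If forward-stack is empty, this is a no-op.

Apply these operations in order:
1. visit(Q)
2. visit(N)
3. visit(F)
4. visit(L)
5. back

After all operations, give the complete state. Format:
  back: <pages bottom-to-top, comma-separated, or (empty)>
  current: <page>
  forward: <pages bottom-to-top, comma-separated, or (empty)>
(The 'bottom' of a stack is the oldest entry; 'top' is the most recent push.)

Answer: back: HOME,Q,N
current: F
forward: L

Derivation:
After 1 (visit(Q)): cur=Q back=1 fwd=0
After 2 (visit(N)): cur=N back=2 fwd=0
After 3 (visit(F)): cur=F back=3 fwd=0
After 4 (visit(L)): cur=L back=4 fwd=0
After 5 (back): cur=F back=3 fwd=1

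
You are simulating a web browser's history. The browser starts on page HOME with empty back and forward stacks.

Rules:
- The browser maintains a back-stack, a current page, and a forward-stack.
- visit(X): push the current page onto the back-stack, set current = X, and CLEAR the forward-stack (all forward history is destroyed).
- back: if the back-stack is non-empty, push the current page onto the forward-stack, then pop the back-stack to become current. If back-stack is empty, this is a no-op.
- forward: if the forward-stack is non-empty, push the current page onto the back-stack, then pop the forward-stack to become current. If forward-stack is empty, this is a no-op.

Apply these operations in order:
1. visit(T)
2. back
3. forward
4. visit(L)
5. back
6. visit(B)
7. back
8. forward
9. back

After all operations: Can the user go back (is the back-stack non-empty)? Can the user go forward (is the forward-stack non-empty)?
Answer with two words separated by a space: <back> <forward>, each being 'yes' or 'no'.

After 1 (visit(T)): cur=T back=1 fwd=0
After 2 (back): cur=HOME back=0 fwd=1
After 3 (forward): cur=T back=1 fwd=0
After 4 (visit(L)): cur=L back=2 fwd=0
After 5 (back): cur=T back=1 fwd=1
After 6 (visit(B)): cur=B back=2 fwd=0
After 7 (back): cur=T back=1 fwd=1
After 8 (forward): cur=B back=2 fwd=0
After 9 (back): cur=T back=1 fwd=1

Answer: yes yes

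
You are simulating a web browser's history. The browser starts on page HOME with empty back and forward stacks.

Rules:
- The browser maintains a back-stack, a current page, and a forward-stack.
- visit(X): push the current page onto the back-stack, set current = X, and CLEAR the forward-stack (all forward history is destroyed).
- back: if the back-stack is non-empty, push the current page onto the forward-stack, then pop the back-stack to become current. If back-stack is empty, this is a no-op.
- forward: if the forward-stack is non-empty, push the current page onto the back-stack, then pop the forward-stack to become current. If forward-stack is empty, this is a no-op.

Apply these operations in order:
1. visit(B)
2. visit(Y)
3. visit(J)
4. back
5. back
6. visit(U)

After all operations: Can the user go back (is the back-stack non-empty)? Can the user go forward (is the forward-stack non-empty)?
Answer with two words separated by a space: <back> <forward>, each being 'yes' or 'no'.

After 1 (visit(B)): cur=B back=1 fwd=0
After 2 (visit(Y)): cur=Y back=2 fwd=0
After 3 (visit(J)): cur=J back=3 fwd=0
After 4 (back): cur=Y back=2 fwd=1
After 5 (back): cur=B back=1 fwd=2
After 6 (visit(U)): cur=U back=2 fwd=0

Answer: yes no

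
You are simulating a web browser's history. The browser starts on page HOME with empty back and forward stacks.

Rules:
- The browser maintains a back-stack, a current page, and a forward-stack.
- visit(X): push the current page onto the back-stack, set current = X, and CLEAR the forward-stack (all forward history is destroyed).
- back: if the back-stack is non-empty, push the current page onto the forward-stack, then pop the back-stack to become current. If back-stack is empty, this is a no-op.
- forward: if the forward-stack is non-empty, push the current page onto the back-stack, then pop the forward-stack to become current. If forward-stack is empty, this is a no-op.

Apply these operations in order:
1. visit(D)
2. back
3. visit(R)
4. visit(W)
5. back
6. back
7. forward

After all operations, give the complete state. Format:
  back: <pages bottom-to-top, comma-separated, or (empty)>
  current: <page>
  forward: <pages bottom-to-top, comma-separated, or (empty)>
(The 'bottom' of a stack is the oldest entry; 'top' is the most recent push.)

Answer: back: HOME
current: R
forward: W

Derivation:
After 1 (visit(D)): cur=D back=1 fwd=0
After 2 (back): cur=HOME back=0 fwd=1
After 3 (visit(R)): cur=R back=1 fwd=0
After 4 (visit(W)): cur=W back=2 fwd=0
After 5 (back): cur=R back=1 fwd=1
After 6 (back): cur=HOME back=0 fwd=2
After 7 (forward): cur=R back=1 fwd=1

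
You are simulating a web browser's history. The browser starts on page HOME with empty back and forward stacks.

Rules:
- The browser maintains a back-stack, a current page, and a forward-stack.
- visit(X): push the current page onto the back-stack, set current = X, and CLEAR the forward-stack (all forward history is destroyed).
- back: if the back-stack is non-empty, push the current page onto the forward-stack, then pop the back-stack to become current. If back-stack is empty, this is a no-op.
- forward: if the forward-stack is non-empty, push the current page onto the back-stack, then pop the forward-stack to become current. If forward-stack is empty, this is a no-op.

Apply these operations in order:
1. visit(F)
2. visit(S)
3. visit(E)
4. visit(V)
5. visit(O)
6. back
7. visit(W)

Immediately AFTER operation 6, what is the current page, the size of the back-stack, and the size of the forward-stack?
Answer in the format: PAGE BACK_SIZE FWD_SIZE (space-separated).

After 1 (visit(F)): cur=F back=1 fwd=0
After 2 (visit(S)): cur=S back=2 fwd=0
After 3 (visit(E)): cur=E back=3 fwd=0
After 4 (visit(V)): cur=V back=4 fwd=0
After 5 (visit(O)): cur=O back=5 fwd=0
After 6 (back): cur=V back=4 fwd=1

V 4 1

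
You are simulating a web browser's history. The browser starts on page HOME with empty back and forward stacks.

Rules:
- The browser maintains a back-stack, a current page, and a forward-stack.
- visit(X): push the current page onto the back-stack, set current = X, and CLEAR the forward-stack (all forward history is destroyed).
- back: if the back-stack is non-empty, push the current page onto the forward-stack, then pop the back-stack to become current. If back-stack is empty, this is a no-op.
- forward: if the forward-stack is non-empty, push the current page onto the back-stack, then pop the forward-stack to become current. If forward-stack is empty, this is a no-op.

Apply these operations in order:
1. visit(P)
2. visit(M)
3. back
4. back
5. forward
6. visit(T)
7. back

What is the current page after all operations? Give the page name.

After 1 (visit(P)): cur=P back=1 fwd=0
After 2 (visit(M)): cur=M back=2 fwd=0
After 3 (back): cur=P back=1 fwd=1
After 4 (back): cur=HOME back=0 fwd=2
After 5 (forward): cur=P back=1 fwd=1
After 6 (visit(T)): cur=T back=2 fwd=0
After 7 (back): cur=P back=1 fwd=1

Answer: P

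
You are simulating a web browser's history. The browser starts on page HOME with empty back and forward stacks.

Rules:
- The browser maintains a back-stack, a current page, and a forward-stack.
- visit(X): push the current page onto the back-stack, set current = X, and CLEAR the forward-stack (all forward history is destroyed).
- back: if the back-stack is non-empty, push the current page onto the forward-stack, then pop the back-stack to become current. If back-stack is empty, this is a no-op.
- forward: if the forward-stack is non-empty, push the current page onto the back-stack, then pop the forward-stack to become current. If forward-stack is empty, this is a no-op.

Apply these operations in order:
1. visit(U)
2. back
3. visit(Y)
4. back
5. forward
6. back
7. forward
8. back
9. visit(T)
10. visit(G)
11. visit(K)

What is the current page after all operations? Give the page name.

Answer: K

Derivation:
After 1 (visit(U)): cur=U back=1 fwd=0
After 2 (back): cur=HOME back=0 fwd=1
After 3 (visit(Y)): cur=Y back=1 fwd=0
After 4 (back): cur=HOME back=0 fwd=1
After 5 (forward): cur=Y back=1 fwd=0
After 6 (back): cur=HOME back=0 fwd=1
After 7 (forward): cur=Y back=1 fwd=0
After 8 (back): cur=HOME back=0 fwd=1
After 9 (visit(T)): cur=T back=1 fwd=0
After 10 (visit(G)): cur=G back=2 fwd=0
After 11 (visit(K)): cur=K back=3 fwd=0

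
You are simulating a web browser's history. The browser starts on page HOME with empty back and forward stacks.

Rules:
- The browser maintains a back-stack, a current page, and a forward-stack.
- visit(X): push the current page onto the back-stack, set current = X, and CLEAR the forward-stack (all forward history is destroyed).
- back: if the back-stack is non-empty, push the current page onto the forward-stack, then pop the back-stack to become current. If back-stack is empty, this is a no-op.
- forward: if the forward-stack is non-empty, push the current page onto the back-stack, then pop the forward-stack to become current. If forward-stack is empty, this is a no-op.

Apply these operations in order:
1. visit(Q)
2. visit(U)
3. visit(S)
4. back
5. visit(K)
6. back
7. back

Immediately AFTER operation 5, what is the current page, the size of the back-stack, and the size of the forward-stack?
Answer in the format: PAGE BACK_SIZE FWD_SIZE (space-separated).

After 1 (visit(Q)): cur=Q back=1 fwd=0
After 2 (visit(U)): cur=U back=2 fwd=0
After 3 (visit(S)): cur=S back=3 fwd=0
After 4 (back): cur=U back=2 fwd=1
After 5 (visit(K)): cur=K back=3 fwd=0

K 3 0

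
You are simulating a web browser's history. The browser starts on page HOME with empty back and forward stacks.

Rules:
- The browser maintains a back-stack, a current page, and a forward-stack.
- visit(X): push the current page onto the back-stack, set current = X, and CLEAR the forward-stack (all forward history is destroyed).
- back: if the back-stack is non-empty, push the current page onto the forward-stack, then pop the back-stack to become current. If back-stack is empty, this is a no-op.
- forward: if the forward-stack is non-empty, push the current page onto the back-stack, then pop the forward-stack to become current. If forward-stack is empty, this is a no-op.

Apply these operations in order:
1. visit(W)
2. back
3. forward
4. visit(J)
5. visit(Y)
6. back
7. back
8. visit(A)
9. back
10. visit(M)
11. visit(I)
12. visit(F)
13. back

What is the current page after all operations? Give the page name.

After 1 (visit(W)): cur=W back=1 fwd=0
After 2 (back): cur=HOME back=0 fwd=1
After 3 (forward): cur=W back=1 fwd=0
After 4 (visit(J)): cur=J back=2 fwd=0
After 5 (visit(Y)): cur=Y back=3 fwd=0
After 6 (back): cur=J back=2 fwd=1
After 7 (back): cur=W back=1 fwd=2
After 8 (visit(A)): cur=A back=2 fwd=0
After 9 (back): cur=W back=1 fwd=1
After 10 (visit(M)): cur=M back=2 fwd=0
After 11 (visit(I)): cur=I back=3 fwd=0
After 12 (visit(F)): cur=F back=4 fwd=0
After 13 (back): cur=I back=3 fwd=1

Answer: I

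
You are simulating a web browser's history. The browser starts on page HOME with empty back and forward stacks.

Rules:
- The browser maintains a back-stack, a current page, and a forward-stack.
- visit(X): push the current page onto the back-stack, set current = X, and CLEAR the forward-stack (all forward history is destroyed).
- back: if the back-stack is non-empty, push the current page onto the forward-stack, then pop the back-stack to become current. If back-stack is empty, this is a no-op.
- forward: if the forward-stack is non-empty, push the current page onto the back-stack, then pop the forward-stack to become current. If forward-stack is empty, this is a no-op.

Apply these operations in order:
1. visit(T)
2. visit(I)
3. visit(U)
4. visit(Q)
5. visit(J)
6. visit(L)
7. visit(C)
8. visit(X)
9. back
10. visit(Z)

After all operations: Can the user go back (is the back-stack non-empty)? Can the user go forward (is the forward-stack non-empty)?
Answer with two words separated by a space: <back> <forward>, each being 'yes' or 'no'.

Answer: yes no

Derivation:
After 1 (visit(T)): cur=T back=1 fwd=0
After 2 (visit(I)): cur=I back=2 fwd=0
After 3 (visit(U)): cur=U back=3 fwd=0
After 4 (visit(Q)): cur=Q back=4 fwd=0
After 5 (visit(J)): cur=J back=5 fwd=0
After 6 (visit(L)): cur=L back=6 fwd=0
After 7 (visit(C)): cur=C back=7 fwd=0
After 8 (visit(X)): cur=X back=8 fwd=0
After 9 (back): cur=C back=7 fwd=1
After 10 (visit(Z)): cur=Z back=8 fwd=0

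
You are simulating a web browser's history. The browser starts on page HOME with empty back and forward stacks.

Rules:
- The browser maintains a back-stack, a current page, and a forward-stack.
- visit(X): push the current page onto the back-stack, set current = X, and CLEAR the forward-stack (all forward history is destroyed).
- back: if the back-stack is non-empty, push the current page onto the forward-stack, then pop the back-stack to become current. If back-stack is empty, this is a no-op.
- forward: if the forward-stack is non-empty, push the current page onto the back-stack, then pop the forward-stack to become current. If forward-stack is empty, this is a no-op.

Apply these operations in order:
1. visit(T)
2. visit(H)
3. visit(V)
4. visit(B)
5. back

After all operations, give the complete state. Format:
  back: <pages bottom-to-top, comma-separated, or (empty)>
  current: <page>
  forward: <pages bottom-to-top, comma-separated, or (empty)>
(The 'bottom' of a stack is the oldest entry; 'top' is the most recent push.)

Answer: back: HOME,T,H
current: V
forward: B

Derivation:
After 1 (visit(T)): cur=T back=1 fwd=0
After 2 (visit(H)): cur=H back=2 fwd=0
After 3 (visit(V)): cur=V back=3 fwd=0
After 4 (visit(B)): cur=B back=4 fwd=0
After 5 (back): cur=V back=3 fwd=1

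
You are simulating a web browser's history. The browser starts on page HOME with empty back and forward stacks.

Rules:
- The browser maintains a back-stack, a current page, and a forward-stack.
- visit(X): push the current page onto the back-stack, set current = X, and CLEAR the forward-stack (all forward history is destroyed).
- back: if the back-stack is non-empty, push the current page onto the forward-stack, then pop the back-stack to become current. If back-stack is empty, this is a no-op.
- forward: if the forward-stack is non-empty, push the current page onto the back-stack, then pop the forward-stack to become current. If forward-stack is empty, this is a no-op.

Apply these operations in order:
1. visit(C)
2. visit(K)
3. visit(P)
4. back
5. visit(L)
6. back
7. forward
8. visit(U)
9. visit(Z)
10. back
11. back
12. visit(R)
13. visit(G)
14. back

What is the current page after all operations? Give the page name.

Answer: R

Derivation:
After 1 (visit(C)): cur=C back=1 fwd=0
After 2 (visit(K)): cur=K back=2 fwd=0
After 3 (visit(P)): cur=P back=3 fwd=0
After 4 (back): cur=K back=2 fwd=1
After 5 (visit(L)): cur=L back=3 fwd=0
After 6 (back): cur=K back=2 fwd=1
After 7 (forward): cur=L back=3 fwd=0
After 8 (visit(U)): cur=U back=4 fwd=0
After 9 (visit(Z)): cur=Z back=5 fwd=0
After 10 (back): cur=U back=4 fwd=1
After 11 (back): cur=L back=3 fwd=2
After 12 (visit(R)): cur=R back=4 fwd=0
After 13 (visit(G)): cur=G back=5 fwd=0
After 14 (back): cur=R back=4 fwd=1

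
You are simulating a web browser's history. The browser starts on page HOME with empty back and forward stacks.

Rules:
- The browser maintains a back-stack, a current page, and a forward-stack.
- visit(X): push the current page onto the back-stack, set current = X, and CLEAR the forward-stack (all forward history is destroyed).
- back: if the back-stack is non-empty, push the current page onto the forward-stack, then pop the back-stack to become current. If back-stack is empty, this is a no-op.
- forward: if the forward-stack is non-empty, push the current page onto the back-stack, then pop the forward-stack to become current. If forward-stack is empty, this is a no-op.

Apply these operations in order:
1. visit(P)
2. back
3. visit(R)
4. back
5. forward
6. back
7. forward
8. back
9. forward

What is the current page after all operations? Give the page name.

Answer: R

Derivation:
After 1 (visit(P)): cur=P back=1 fwd=0
After 2 (back): cur=HOME back=0 fwd=1
After 3 (visit(R)): cur=R back=1 fwd=0
After 4 (back): cur=HOME back=0 fwd=1
After 5 (forward): cur=R back=1 fwd=0
After 6 (back): cur=HOME back=0 fwd=1
After 7 (forward): cur=R back=1 fwd=0
After 8 (back): cur=HOME back=0 fwd=1
After 9 (forward): cur=R back=1 fwd=0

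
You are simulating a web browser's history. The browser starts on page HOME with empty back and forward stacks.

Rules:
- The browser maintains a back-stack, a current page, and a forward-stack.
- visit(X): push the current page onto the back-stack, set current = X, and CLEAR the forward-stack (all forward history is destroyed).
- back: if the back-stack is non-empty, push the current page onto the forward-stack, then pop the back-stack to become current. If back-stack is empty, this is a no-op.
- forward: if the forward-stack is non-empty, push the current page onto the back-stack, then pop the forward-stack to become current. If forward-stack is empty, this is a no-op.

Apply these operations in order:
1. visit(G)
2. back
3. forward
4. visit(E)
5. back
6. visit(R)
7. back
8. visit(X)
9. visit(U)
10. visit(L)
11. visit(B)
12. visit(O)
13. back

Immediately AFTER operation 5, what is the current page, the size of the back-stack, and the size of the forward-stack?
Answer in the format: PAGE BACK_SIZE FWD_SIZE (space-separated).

After 1 (visit(G)): cur=G back=1 fwd=0
After 2 (back): cur=HOME back=0 fwd=1
After 3 (forward): cur=G back=1 fwd=0
After 4 (visit(E)): cur=E back=2 fwd=0
After 5 (back): cur=G back=1 fwd=1

G 1 1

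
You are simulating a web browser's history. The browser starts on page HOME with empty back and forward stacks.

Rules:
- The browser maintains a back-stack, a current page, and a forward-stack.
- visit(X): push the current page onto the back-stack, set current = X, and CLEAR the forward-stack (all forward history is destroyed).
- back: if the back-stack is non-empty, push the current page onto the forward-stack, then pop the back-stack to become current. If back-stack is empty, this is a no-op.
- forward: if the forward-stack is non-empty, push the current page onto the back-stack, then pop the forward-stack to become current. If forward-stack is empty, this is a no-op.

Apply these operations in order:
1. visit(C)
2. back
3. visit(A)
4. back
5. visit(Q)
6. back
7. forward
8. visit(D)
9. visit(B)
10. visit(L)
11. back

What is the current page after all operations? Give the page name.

After 1 (visit(C)): cur=C back=1 fwd=0
After 2 (back): cur=HOME back=0 fwd=1
After 3 (visit(A)): cur=A back=1 fwd=0
After 4 (back): cur=HOME back=0 fwd=1
After 5 (visit(Q)): cur=Q back=1 fwd=0
After 6 (back): cur=HOME back=0 fwd=1
After 7 (forward): cur=Q back=1 fwd=0
After 8 (visit(D)): cur=D back=2 fwd=0
After 9 (visit(B)): cur=B back=3 fwd=0
After 10 (visit(L)): cur=L back=4 fwd=0
After 11 (back): cur=B back=3 fwd=1

Answer: B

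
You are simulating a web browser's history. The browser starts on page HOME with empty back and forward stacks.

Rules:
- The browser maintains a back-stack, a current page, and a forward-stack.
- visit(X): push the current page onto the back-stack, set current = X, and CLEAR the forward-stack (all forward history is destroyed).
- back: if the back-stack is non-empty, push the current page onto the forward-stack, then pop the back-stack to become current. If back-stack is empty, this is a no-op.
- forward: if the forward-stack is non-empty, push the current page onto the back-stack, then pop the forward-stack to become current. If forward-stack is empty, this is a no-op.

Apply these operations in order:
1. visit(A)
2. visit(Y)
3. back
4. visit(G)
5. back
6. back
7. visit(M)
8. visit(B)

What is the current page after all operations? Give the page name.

Answer: B

Derivation:
After 1 (visit(A)): cur=A back=1 fwd=0
After 2 (visit(Y)): cur=Y back=2 fwd=0
After 3 (back): cur=A back=1 fwd=1
After 4 (visit(G)): cur=G back=2 fwd=0
After 5 (back): cur=A back=1 fwd=1
After 6 (back): cur=HOME back=0 fwd=2
After 7 (visit(M)): cur=M back=1 fwd=0
After 8 (visit(B)): cur=B back=2 fwd=0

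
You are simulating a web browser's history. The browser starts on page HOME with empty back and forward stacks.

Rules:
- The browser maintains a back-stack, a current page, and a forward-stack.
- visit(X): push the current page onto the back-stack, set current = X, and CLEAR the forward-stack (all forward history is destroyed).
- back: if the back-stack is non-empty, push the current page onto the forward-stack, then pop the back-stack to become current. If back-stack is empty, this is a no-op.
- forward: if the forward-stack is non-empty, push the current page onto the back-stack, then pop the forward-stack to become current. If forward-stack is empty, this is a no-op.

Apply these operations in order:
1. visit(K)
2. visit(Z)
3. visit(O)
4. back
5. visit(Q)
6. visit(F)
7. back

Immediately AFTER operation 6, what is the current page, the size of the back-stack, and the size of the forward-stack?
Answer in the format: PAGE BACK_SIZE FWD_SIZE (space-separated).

After 1 (visit(K)): cur=K back=1 fwd=0
After 2 (visit(Z)): cur=Z back=2 fwd=0
After 3 (visit(O)): cur=O back=3 fwd=0
After 4 (back): cur=Z back=2 fwd=1
After 5 (visit(Q)): cur=Q back=3 fwd=0
After 6 (visit(F)): cur=F back=4 fwd=0

F 4 0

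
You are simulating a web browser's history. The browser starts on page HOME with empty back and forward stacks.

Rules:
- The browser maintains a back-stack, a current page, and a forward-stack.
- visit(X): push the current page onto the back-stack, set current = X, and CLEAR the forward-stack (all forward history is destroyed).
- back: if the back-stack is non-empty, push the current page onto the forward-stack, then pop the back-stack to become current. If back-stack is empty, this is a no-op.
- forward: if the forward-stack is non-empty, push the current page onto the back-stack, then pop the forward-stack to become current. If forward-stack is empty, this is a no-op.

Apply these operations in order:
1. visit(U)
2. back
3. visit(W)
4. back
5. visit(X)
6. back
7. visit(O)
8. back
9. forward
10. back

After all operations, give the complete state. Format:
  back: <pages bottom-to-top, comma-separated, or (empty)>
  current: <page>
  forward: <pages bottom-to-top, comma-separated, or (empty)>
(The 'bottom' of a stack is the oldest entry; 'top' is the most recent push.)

After 1 (visit(U)): cur=U back=1 fwd=0
After 2 (back): cur=HOME back=0 fwd=1
After 3 (visit(W)): cur=W back=1 fwd=0
After 4 (back): cur=HOME back=0 fwd=1
After 5 (visit(X)): cur=X back=1 fwd=0
After 6 (back): cur=HOME back=0 fwd=1
After 7 (visit(O)): cur=O back=1 fwd=0
After 8 (back): cur=HOME back=0 fwd=1
After 9 (forward): cur=O back=1 fwd=0
After 10 (back): cur=HOME back=0 fwd=1

Answer: back: (empty)
current: HOME
forward: O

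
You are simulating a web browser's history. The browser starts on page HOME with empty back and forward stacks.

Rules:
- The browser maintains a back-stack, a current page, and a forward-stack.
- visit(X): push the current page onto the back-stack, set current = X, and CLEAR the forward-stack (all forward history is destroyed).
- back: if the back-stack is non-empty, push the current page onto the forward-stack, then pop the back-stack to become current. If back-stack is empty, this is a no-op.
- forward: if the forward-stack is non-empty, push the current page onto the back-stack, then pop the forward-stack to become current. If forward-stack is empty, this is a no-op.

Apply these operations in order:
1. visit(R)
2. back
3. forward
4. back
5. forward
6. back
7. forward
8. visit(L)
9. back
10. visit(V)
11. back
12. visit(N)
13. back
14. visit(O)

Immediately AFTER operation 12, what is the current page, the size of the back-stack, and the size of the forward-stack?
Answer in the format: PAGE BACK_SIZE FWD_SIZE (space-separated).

After 1 (visit(R)): cur=R back=1 fwd=0
After 2 (back): cur=HOME back=0 fwd=1
After 3 (forward): cur=R back=1 fwd=0
After 4 (back): cur=HOME back=0 fwd=1
After 5 (forward): cur=R back=1 fwd=0
After 6 (back): cur=HOME back=0 fwd=1
After 7 (forward): cur=R back=1 fwd=0
After 8 (visit(L)): cur=L back=2 fwd=0
After 9 (back): cur=R back=1 fwd=1
After 10 (visit(V)): cur=V back=2 fwd=0
After 11 (back): cur=R back=1 fwd=1
After 12 (visit(N)): cur=N back=2 fwd=0

N 2 0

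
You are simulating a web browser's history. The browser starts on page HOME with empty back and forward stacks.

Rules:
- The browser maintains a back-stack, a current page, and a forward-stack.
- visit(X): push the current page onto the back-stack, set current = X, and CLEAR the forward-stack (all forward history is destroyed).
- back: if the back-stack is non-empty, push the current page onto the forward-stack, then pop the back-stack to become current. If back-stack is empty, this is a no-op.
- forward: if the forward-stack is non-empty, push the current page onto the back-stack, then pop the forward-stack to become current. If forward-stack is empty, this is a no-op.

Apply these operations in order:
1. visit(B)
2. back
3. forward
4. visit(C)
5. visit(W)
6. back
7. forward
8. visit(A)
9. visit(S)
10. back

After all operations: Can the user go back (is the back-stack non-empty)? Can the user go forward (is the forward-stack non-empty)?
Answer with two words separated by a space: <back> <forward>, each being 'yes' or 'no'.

Answer: yes yes

Derivation:
After 1 (visit(B)): cur=B back=1 fwd=0
After 2 (back): cur=HOME back=0 fwd=1
After 3 (forward): cur=B back=1 fwd=0
After 4 (visit(C)): cur=C back=2 fwd=0
After 5 (visit(W)): cur=W back=3 fwd=0
After 6 (back): cur=C back=2 fwd=1
After 7 (forward): cur=W back=3 fwd=0
After 8 (visit(A)): cur=A back=4 fwd=0
After 9 (visit(S)): cur=S back=5 fwd=0
After 10 (back): cur=A back=4 fwd=1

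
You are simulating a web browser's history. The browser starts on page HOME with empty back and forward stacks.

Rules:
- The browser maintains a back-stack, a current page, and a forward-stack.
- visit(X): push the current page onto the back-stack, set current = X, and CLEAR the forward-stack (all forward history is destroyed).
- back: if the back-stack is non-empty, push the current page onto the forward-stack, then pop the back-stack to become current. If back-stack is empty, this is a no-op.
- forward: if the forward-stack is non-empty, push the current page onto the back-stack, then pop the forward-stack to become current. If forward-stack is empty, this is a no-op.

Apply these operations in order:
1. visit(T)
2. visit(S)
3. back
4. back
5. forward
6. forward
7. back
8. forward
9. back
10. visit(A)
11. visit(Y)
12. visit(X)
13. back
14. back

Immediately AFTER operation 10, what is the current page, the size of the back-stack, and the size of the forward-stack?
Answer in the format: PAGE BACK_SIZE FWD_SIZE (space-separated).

After 1 (visit(T)): cur=T back=1 fwd=0
After 2 (visit(S)): cur=S back=2 fwd=0
After 3 (back): cur=T back=1 fwd=1
After 4 (back): cur=HOME back=0 fwd=2
After 5 (forward): cur=T back=1 fwd=1
After 6 (forward): cur=S back=2 fwd=0
After 7 (back): cur=T back=1 fwd=1
After 8 (forward): cur=S back=2 fwd=0
After 9 (back): cur=T back=1 fwd=1
After 10 (visit(A)): cur=A back=2 fwd=0

A 2 0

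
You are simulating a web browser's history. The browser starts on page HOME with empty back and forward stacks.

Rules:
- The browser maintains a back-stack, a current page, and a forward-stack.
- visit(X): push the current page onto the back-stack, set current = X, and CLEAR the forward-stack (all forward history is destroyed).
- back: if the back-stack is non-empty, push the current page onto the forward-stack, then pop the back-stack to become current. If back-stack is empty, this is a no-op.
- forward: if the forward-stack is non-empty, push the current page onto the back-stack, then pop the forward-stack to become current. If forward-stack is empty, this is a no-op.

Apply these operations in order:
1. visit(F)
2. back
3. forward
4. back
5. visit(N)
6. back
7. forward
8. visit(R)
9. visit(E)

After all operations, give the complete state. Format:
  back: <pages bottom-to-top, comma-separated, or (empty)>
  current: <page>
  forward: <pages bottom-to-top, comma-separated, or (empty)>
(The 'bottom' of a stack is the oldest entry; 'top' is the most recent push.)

Answer: back: HOME,N,R
current: E
forward: (empty)

Derivation:
After 1 (visit(F)): cur=F back=1 fwd=0
After 2 (back): cur=HOME back=0 fwd=1
After 3 (forward): cur=F back=1 fwd=0
After 4 (back): cur=HOME back=0 fwd=1
After 5 (visit(N)): cur=N back=1 fwd=0
After 6 (back): cur=HOME back=0 fwd=1
After 7 (forward): cur=N back=1 fwd=0
After 8 (visit(R)): cur=R back=2 fwd=0
After 9 (visit(E)): cur=E back=3 fwd=0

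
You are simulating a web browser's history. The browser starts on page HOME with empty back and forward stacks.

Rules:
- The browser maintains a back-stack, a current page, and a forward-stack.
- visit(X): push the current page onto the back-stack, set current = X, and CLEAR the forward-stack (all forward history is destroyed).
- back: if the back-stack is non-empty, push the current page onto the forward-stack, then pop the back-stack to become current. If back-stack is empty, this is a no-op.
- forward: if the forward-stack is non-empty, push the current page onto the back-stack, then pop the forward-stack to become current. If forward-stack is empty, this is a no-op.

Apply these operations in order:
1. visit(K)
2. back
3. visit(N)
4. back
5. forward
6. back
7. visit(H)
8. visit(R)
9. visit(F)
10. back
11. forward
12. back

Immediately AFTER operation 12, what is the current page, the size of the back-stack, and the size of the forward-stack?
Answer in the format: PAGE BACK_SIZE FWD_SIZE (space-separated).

After 1 (visit(K)): cur=K back=1 fwd=0
After 2 (back): cur=HOME back=0 fwd=1
After 3 (visit(N)): cur=N back=1 fwd=0
After 4 (back): cur=HOME back=0 fwd=1
After 5 (forward): cur=N back=1 fwd=0
After 6 (back): cur=HOME back=0 fwd=1
After 7 (visit(H)): cur=H back=1 fwd=0
After 8 (visit(R)): cur=R back=2 fwd=0
After 9 (visit(F)): cur=F back=3 fwd=0
After 10 (back): cur=R back=2 fwd=1
After 11 (forward): cur=F back=3 fwd=0
After 12 (back): cur=R back=2 fwd=1

R 2 1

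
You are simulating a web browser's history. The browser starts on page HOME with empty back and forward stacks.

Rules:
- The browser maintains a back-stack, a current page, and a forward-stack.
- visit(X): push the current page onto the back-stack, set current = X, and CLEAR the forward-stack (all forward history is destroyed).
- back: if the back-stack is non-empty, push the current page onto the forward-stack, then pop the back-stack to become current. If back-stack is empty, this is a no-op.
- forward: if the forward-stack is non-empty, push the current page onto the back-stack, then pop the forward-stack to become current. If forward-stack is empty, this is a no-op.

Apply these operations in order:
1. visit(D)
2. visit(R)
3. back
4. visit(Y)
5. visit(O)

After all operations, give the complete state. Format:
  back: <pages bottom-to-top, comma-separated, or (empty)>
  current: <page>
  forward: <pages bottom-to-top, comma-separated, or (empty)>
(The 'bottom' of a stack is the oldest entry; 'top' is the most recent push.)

Answer: back: HOME,D,Y
current: O
forward: (empty)

Derivation:
After 1 (visit(D)): cur=D back=1 fwd=0
After 2 (visit(R)): cur=R back=2 fwd=0
After 3 (back): cur=D back=1 fwd=1
After 4 (visit(Y)): cur=Y back=2 fwd=0
After 5 (visit(O)): cur=O back=3 fwd=0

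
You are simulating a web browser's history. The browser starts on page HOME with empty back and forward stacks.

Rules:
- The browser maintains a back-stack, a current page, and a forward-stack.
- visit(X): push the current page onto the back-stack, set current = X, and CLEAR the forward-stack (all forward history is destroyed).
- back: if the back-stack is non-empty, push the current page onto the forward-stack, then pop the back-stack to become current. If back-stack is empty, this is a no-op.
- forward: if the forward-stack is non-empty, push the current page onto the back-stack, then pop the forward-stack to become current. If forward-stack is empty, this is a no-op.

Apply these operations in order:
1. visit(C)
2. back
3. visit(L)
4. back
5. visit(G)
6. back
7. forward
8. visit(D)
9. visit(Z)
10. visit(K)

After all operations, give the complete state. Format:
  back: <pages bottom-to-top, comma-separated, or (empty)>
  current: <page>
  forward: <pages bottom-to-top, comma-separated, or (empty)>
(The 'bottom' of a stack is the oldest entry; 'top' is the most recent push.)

After 1 (visit(C)): cur=C back=1 fwd=0
After 2 (back): cur=HOME back=0 fwd=1
After 3 (visit(L)): cur=L back=1 fwd=0
After 4 (back): cur=HOME back=0 fwd=1
After 5 (visit(G)): cur=G back=1 fwd=0
After 6 (back): cur=HOME back=0 fwd=1
After 7 (forward): cur=G back=1 fwd=0
After 8 (visit(D)): cur=D back=2 fwd=0
After 9 (visit(Z)): cur=Z back=3 fwd=0
After 10 (visit(K)): cur=K back=4 fwd=0

Answer: back: HOME,G,D,Z
current: K
forward: (empty)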